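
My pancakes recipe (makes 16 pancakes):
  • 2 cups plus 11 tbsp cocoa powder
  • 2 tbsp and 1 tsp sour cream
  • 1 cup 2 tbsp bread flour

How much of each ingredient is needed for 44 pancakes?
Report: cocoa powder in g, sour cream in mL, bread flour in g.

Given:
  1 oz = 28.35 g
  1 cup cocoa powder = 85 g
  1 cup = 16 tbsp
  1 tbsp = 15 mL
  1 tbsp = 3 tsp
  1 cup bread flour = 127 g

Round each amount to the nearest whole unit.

Scaling factor: 44/16 = 11/4 = 2.75.
cocoa powder: (2 cup + 11 tbsp = 2.6875 cup) × 11/4 × 85 g/cup ≈ 628 g
sour cream: (2 tbsp + 1 tsp = 7/3 tbsp) × 11/4 × 15 mL/tbsp ≈ 96 mL
bread flour: (1 cup + 2 tbsp = 1.125 cup) × 11/4 × 127 g/cup ≈ 393 g

cocoa powder: 628 g; sour cream: 96 mL; bread flour: 393 g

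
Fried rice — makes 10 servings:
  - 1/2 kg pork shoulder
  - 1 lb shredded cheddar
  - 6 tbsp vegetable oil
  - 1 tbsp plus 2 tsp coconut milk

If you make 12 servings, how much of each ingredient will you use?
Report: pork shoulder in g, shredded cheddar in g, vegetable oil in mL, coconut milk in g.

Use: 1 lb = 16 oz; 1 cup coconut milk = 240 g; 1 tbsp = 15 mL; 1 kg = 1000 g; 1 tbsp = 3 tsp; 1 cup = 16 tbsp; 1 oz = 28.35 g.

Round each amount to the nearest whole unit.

Scaling factor: 12/10 = 6/5 = 1.2.
pork shoulder: 0.5 kg × 6/5 × 1000 g/kg = 600 g
shredded cheddar: 1 lb × 6/5 × 16 oz/lb × 28.35 g/oz ≈ 544 g
vegetable oil: 6 tbsp × 6/5 × 15 mL/tbsp = 108 mL
coconut milk: (1 tbsp + 2 tsp = 5/3 tbsp) × 6/5 ÷ 16 tbsp/cup × 240 g/cup = 30 g

pork shoulder: 600 g; shredded cheddar: 544 g; vegetable oil: 108 mL; coconut milk: 30 g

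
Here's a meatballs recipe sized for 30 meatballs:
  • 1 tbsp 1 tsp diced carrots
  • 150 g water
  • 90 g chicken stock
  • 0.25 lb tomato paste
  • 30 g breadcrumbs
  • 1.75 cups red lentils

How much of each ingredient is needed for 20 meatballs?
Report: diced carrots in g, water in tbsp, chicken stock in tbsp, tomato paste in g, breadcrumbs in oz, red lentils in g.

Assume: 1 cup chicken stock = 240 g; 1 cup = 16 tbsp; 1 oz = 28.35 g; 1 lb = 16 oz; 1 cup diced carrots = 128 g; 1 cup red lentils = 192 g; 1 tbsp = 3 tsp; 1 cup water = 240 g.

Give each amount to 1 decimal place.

diced carrots: 7.1 g; water: 6.7 tbsp; chicken stock: 4.0 tbsp; tomato paste: 75.6 g; breadcrumbs: 0.7 oz; red lentils: 224.0 g

Scaling factor: 20/30 = 2/3.
diced carrots: (1 tbsp + 1 tsp = 4/3 tbsp) × 2/3 ÷ 16 tbsp/cup × 128 g/cup ≈ 7.1 g
water: 150 g × 2/3 ÷ 240 g/cup × 16 tbsp/cup ≈ 6.7 tbsp
chicken stock: 90 g × 2/3 ÷ 240 g/cup × 16 tbsp/cup = 4.0 tbsp
tomato paste: 0.25 lb × 2/3 × 16 oz/lb × 28.35 g/oz = 75.6 g
breadcrumbs: 30 g × 2/3 ÷ 28.35 g/oz ≈ 0.7 oz
red lentils: 1.75 cup × 2/3 × 192 g/cup = 224.0 g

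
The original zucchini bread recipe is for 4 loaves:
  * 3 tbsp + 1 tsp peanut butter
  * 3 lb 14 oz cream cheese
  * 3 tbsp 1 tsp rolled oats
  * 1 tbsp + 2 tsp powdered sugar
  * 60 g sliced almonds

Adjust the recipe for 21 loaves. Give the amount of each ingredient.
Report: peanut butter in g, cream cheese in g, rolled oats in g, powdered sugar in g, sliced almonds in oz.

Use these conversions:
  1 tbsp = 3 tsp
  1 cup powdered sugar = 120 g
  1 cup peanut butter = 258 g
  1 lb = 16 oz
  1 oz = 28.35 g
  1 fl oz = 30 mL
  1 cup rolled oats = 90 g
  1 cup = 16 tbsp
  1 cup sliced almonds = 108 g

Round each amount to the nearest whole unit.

Scaling factor: 21/4 = 5.25.
peanut butter: (3 tbsp + 1 tsp = 10/3 tbsp) × 21/4 ÷ 16 tbsp/cup × 258 g/cup ≈ 282 g
cream cheese: (3 lb + 14 oz = 3.875 lb) × 21/4 × 16 oz/lb × 28.35 g/oz ≈ 9228 g
rolled oats: (3 tbsp + 1 tsp = 10/3 tbsp) × 21/4 ÷ 16 tbsp/cup × 90 g/cup ≈ 98 g
powdered sugar: (1 tbsp + 2 tsp = 5/3 tbsp) × 21/4 ÷ 16 tbsp/cup × 120 g/cup ≈ 66 g
sliced almonds: 60 g × 21/4 ÷ 28.35 g/oz ≈ 11 oz

peanut butter: 282 g; cream cheese: 9228 g; rolled oats: 98 g; powdered sugar: 66 g; sliced almonds: 11 oz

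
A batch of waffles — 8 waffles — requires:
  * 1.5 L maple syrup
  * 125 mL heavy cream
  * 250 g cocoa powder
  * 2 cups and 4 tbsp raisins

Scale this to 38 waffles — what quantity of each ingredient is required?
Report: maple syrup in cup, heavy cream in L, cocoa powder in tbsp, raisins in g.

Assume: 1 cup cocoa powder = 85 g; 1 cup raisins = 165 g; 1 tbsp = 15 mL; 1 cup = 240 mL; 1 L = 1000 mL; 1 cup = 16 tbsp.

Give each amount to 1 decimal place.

Scaling factor: 38/8 = 19/4 = 4.75.
maple syrup: 1.5 L × 19/4 × 1000 mL/L ÷ 240 mL/cup ≈ 29.7 cup
heavy cream: 125 mL × 19/4 ÷ 1000 mL/L ≈ 0.6 L
cocoa powder: 250 g × 19/4 ÷ 85 g/cup × 16 tbsp/cup ≈ 223.5 tbsp
raisins: (2 cup + 4 tbsp = 2.25 cup) × 19/4 × 165 g/cup ≈ 1763.4 g

maple syrup: 29.7 cup; heavy cream: 0.6 L; cocoa powder: 223.5 tbsp; raisins: 1763.4 g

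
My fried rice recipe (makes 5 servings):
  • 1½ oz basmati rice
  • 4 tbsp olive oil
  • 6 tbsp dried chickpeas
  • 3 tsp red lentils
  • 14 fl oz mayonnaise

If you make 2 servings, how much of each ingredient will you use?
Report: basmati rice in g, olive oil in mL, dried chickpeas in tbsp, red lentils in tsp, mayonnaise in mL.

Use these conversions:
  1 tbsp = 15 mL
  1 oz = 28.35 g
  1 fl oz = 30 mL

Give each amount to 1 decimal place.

Scaling factor: 2/5 = 0.4.
basmati rice: 1.5 oz × 2/5 × 28.35 g/oz ≈ 17.0 g
olive oil: 4 tbsp × 2/5 × 15 mL/tbsp = 24.0 mL
dried chickpeas: 6 tbsp × 2/5 = 2.4 tbsp
red lentils: 3 tsp × 2/5 = 1.2 tsp
mayonnaise: 14 fl oz × 2/5 × 30 mL/fl oz = 168.0 mL

basmati rice: 17.0 g; olive oil: 24.0 mL; dried chickpeas: 2.4 tbsp; red lentils: 1.2 tsp; mayonnaise: 168.0 mL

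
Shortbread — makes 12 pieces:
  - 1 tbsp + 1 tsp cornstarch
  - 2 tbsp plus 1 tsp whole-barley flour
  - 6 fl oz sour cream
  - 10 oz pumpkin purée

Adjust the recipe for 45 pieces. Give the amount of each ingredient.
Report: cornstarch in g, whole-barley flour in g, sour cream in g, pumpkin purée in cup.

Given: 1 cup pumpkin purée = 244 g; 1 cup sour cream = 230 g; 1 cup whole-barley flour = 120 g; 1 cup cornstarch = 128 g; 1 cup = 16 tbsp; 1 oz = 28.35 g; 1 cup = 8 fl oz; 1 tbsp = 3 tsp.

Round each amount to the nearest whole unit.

Scaling factor: 45/12 = 15/4 = 3.75.
cornstarch: (1 tbsp + 1 tsp = 4/3 tbsp) × 15/4 ÷ 16 tbsp/cup × 128 g/cup = 40 g
whole-barley flour: (2 tbsp + 1 tsp = 7/3 tbsp) × 15/4 ÷ 16 tbsp/cup × 120 g/cup ≈ 66 g
sour cream: 6 fl oz × 15/4 ÷ 8 fl oz/cup × 230 g/cup ≈ 647 g
pumpkin purée: 10 oz × 15/4 × 28.35 g/oz ÷ 244 g/cup ≈ 4 cup

cornstarch: 40 g; whole-barley flour: 66 g; sour cream: 647 g; pumpkin purée: 4 cup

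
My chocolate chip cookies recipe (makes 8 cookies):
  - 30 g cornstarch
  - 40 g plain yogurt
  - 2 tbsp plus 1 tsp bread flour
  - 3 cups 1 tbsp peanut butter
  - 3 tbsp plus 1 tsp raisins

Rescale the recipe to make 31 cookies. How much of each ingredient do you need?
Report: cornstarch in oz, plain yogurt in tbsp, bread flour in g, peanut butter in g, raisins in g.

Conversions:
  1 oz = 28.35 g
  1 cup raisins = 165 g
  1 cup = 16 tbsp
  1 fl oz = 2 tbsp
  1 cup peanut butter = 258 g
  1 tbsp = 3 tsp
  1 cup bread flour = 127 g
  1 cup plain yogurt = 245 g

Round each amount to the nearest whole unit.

cornstarch: 4 oz; plain yogurt: 10 tbsp; bread flour: 72 g; peanut butter: 3062 g; raisins: 133 g

Scaling factor: 31/8 = 3.875.
cornstarch: 30 g × 31/8 ÷ 28.35 g/oz ≈ 4 oz
plain yogurt: 40 g × 31/8 ÷ 245 g/cup × 16 tbsp/cup ≈ 10 tbsp
bread flour: (2 tbsp + 1 tsp = 7/3 tbsp) × 31/8 ÷ 16 tbsp/cup × 127 g/cup ≈ 72 g
peanut butter: (3 cup + 1 tbsp = 3.0625 cup) × 31/8 × 258 g/cup ≈ 3062 g
raisins: (3 tbsp + 1 tsp = 10/3 tbsp) × 31/8 ÷ 16 tbsp/cup × 165 g/cup ≈ 133 g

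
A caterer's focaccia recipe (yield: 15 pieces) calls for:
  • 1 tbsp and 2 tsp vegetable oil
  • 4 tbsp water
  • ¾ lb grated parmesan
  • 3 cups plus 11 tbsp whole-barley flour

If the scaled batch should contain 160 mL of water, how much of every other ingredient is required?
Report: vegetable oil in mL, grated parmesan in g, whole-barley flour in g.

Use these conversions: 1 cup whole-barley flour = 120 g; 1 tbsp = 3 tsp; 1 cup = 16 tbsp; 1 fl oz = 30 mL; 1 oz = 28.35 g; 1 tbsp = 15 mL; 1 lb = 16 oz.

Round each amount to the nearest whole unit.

The original recipe has 60 mL of water, so the scaling factor is 160 ÷ 60 = 8/3.
vegetable oil: (1 tbsp + 2 tsp = 5/3 tbsp) × 8/3 × 15 mL/tbsp ≈ 67 mL
grated parmesan: 0.75 lb × 8/3 × 16 oz/lb × 28.35 g/oz ≈ 907 g
whole-barley flour: (3 cup + 11 tbsp = 3.6875 cup) × 8/3 × 120 g/cup = 1180 g

vegetable oil: 67 mL; grated parmesan: 907 g; whole-barley flour: 1180 g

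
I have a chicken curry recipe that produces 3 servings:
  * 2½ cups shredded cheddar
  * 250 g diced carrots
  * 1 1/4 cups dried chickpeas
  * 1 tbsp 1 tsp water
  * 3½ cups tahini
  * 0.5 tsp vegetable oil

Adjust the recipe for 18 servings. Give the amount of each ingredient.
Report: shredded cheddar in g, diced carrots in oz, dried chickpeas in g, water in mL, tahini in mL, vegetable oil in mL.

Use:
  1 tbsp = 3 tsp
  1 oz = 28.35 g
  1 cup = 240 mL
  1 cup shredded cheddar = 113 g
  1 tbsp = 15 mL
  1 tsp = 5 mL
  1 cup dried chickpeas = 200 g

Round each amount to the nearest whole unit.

shredded cheddar: 1695 g; diced carrots: 53 oz; dried chickpeas: 1500 g; water: 120 mL; tahini: 5040 mL; vegetable oil: 15 mL

Scaling factor: 18/3 = 6.
shredded cheddar: 2.5 cup × 6 × 113 g/cup = 1695 g
diced carrots: 250 g × 6 ÷ 28.35 g/oz ≈ 53 oz
dried chickpeas: 1.25 cup × 6 × 200 g/cup = 1500 g
water: (1 tbsp + 1 tsp = 4/3 tbsp) × 6 × 15 mL/tbsp = 120 mL
tahini: 3.5 cup × 6 × 240 mL/cup = 5040 mL
vegetable oil: 0.5 tsp × 6 × 5 mL/tsp = 15 mL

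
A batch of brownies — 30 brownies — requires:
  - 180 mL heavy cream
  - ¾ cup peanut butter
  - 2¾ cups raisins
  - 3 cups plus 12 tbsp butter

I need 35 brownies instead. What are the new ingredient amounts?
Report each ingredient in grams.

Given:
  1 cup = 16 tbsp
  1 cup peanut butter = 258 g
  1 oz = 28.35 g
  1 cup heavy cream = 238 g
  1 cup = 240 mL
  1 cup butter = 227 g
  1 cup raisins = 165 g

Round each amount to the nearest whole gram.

Scaling factor: 35/30 = 7/6.
heavy cream: 180 mL × 7/6 ÷ 240 mL/cup × 238 g/cup ≈ 208 g
peanut butter: 0.75 cup × 7/6 × 258 g/cup ≈ 226 g
raisins: 2.75 cup × 7/6 × 165 g/cup ≈ 529 g
butter: (3 cup + 12 tbsp = 3.75 cup) × 7/6 × 227 g/cup ≈ 993 g

heavy cream: 208 g; peanut butter: 226 g; raisins: 529 g; butter: 993 g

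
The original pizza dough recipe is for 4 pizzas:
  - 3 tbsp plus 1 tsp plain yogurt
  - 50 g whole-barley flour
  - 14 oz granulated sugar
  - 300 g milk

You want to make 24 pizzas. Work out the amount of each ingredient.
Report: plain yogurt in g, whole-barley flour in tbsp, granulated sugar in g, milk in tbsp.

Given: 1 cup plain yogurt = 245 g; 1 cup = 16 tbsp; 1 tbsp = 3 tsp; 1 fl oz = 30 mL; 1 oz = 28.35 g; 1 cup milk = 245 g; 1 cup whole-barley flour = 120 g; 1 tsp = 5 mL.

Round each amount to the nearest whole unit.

Scaling factor: 24/4 = 6.
plain yogurt: (3 tbsp + 1 tsp = 10/3 tbsp) × 6 ÷ 16 tbsp/cup × 245 g/cup ≈ 306 g
whole-barley flour: 50 g × 6 ÷ 120 g/cup × 16 tbsp/cup = 40 tbsp
granulated sugar: 14 oz × 6 × 28.35 g/oz ≈ 2381 g
milk: 300 g × 6 ÷ 245 g/cup × 16 tbsp/cup ≈ 118 tbsp

plain yogurt: 306 g; whole-barley flour: 40 tbsp; granulated sugar: 2381 g; milk: 118 tbsp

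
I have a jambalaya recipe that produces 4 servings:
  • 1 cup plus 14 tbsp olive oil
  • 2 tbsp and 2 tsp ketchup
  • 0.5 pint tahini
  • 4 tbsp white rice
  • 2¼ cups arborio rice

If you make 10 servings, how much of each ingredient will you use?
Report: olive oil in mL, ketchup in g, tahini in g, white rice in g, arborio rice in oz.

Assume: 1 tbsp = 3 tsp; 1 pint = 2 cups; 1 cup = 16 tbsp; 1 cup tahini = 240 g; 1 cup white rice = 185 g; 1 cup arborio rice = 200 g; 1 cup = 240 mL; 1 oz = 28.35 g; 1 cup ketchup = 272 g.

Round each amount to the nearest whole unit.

Scaling factor: 10/4 = 5/2 = 2.5.
olive oil: (1 cup + 14 tbsp = 1.875 cup) × 5/2 × 240 mL/cup = 1125 mL
ketchup: (2 tbsp + 2 tsp = 8/3 tbsp) × 5/2 ÷ 16 tbsp/cup × 272 g/cup ≈ 113 g
tahini: 0.5 pint × 5/2 × 2 cup/pint × 240 g/cup = 600 g
white rice: 4 tbsp × 5/2 ÷ 16 tbsp/cup × 185 g/cup ≈ 116 g
arborio rice: 2.25 cup × 5/2 × 200 g/cup ÷ 28.35 g/oz ≈ 40 oz

olive oil: 1125 mL; ketchup: 113 g; tahini: 600 g; white rice: 116 g; arborio rice: 40 oz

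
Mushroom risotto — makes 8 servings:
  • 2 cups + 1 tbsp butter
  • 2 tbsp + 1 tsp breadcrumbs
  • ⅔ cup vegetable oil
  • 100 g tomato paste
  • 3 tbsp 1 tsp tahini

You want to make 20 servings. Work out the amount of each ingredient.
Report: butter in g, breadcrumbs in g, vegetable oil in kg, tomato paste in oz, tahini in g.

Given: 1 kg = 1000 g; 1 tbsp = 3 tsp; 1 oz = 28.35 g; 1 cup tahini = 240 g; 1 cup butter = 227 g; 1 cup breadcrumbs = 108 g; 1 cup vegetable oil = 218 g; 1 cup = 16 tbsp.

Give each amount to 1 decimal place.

Scaling factor: 20/8 = 5/2 = 2.5.
butter: (2 cup + 1 tbsp = 2.0625 cup) × 5/2 × 227 g/cup ≈ 1170.5 g
breadcrumbs: (2 tbsp + 1 tsp = 7/3 tbsp) × 5/2 ÷ 16 tbsp/cup × 108 g/cup ≈ 39.4 g
vegetable oil: 2/3 cup × 5/2 × 218 g/cup ÷ 1000 g/kg ≈ 0.4 kg
tomato paste: 100 g × 5/2 ÷ 28.35 g/oz ≈ 8.8 oz
tahini: (3 tbsp + 1 tsp = 10/3 tbsp) × 5/2 ÷ 16 tbsp/cup × 240 g/cup = 125.0 g

butter: 1170.5 g; breadcrumbs: 39.4 g; vegetable oil: 0.4 kg; tomato paste: 8.8 oz; tahini: 125.0 g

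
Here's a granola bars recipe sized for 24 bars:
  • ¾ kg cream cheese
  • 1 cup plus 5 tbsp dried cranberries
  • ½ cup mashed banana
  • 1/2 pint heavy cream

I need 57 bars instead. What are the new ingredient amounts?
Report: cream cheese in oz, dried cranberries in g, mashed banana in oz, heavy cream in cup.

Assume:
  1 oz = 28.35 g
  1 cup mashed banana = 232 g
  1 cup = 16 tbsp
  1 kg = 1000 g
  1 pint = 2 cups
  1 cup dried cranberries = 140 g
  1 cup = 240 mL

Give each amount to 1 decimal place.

Scaling factor: 57/24 = 19/8 = 2.375.
cream cheese: 0.75 kg × 19/8 × 1000 g/kg ÷ 28.35 g/oz ≈ 62.8 oz
dried cranberries: (1 cup + 5 tbsp = 1.3125 cup) × 19/8 × 140 g/cup ≈ 436.4 g
mashed banana: 0.5 cup × 19/8 × 232 g/cup ÷ 28.35 g/oz ≈ 9.7 oz
heavy cream: 0.5 pint × 19/8 × 2 cup/pint ≈ 2.4 cup

cream cheese: 62.8 oz; dried cranberries: 436.4 g; mashed banana: 9.7 oz; heavy cream: 2.4 cup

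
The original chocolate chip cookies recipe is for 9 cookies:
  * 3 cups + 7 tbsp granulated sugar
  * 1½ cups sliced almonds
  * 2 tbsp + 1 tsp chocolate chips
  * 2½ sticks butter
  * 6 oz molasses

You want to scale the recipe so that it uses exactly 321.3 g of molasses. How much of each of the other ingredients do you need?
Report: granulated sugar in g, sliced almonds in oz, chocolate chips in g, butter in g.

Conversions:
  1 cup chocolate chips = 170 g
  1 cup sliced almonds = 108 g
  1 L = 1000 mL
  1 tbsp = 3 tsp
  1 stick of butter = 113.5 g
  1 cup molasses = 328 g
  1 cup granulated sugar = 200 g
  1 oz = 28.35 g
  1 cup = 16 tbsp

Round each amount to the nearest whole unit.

The original recipe has 170.1 g of molasses, so the scaling factor is 321.3 ÷ 170.1 = 17/9.
granulated sugar: (3 cup + 7 tbsp = 3.4375 cup) × 17/9 × 200 g/cup ≈ 1299 g
sliced almonds: 1.5 cup × 17/9 × 108 g/cup ÷ 28.35 g/oz ≈ 11 oz
chocolate chips: (2 tbsp + 1 tsp = 7/3 tbsp) × 17/9 ÷ 16 tbsp/cup × 170 g/cup ≈ 47 g
butter: 2.5 stick × 17/9 × 113.5 g/stick ≈ 536 g

granulated sugar: 1299 g; sliced almonds: 11 oz; chocolate chips: 47 g; butter: 536 g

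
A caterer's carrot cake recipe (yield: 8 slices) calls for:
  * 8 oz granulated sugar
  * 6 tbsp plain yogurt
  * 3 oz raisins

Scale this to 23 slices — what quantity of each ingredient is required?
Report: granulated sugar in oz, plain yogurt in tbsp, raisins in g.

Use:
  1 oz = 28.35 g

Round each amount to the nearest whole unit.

granulated sugar: 23 oz; plain yogurt: 17 tbsp; raisins: 245 g

Scaling factor: 23/8 = 2.875.
granulated sugar: 8 oz × 23/8 = 23 oz
plain yogurt: 6 tbsp × 23/8 ≈ 17 tbsp
raisins: 3 oz × 23/8 × 28.35 g/oz ≈ 245 g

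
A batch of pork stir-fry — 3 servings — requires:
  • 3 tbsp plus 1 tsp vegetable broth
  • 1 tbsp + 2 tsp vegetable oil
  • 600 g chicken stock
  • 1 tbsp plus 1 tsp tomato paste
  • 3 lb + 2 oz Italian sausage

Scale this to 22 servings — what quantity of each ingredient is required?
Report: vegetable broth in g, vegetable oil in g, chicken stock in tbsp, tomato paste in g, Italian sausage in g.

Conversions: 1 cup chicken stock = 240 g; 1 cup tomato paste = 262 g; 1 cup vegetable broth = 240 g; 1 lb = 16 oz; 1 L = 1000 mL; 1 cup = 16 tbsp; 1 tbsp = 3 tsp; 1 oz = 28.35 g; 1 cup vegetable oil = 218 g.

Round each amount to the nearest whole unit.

Scaling factor: 22/3.
vegetable broth: (3 tbsp + 1 tsp = 10/3 tbsp) × 22/3 ÷ 16 tbsp/cup × 240 g/cup ≈ 367 g
vegetable oil: (1 tbsp + 2 tsp = 5/3 tbsp) × 22/3 ÷ 16 tbsp/cup × 218 g/cup ≈ 167 g
chicken stock: 600 g × 22/3 ÷ 240 g/cup × 16 tbsp/cup ≈ 293 tbsp
tomato paste: (1 tbsp + 1 tsp = 4/3 tbsp) × 22/3 ÷ 16 tbsp/cup × 262 g/cup ≈ 160 g
Italian sausage: (3 lb + 2 oz = 3.125 lb) × 22/3 × 16 oz/lb × 28.35 g/oz = 10395 g

vegetable broth: 367 g; vegetable oil: 167 g; chicken stock: 293 tbsp; tomato paste: 160 g; Italian sausage: 10395 g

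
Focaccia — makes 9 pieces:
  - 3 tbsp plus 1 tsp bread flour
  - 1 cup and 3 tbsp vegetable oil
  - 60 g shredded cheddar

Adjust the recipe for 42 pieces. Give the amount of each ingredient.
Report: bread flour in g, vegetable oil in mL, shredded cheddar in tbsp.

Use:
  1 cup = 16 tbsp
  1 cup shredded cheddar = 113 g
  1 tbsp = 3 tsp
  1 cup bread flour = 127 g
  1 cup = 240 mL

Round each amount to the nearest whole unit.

Scaling factor: 42/9 = 14/3.
bread flour: (3 tbsp + 1 tsp = 10/3 tbsp) × 14/3 ÷ 16 tbsp/cup × 127 g/cup ≈ 123 g
vegetable oil: (1 cup + 3 tbsp = 1.1875 cup) × 14/3 × 240 mL/cup = 1330 mL
shredded cheddar: 60 g × 14/3 ÷ 113 g/cup × 16 tbsp/cup ≈ 40 tbsp

bread flour: 123 g; vegetable oil: 1330 mL; shredded cheddar: 40 tbsp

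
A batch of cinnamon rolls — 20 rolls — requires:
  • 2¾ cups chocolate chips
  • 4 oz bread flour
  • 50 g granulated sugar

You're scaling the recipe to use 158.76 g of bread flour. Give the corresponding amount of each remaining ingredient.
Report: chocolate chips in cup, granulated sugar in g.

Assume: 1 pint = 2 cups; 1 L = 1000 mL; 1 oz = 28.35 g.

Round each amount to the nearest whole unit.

The original recipe has 113.4 g of bread flour, so the scaling factor is 158.76 ÷ 113.4 = 7/5 = 1.4.
chocolate chips: 2.75 cup × 7/5 ≈ 4 cup
granulated sugar: 50 g × 7/5 = 70 g

chocolate chips: 4 cup; granulated sugar: 70 g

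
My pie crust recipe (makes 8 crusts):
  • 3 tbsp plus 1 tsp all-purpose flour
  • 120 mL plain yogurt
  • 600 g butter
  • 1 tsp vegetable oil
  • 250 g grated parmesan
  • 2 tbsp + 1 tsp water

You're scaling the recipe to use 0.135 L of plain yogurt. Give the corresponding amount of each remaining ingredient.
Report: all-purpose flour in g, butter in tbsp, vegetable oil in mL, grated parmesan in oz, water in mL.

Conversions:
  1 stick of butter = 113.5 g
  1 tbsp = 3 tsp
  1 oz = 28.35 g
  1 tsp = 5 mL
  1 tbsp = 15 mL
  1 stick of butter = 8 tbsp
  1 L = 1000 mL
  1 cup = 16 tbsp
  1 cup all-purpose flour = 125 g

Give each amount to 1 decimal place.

The original recipe has 0.12 L of plain yogurt, so the scaling factor is 0.135 ÷ 0.12 = 9/8 = 1.125.
all-purpose flour: (3 tbsp + 1 tsp = 10/3 tbsp) × 9/8 ÷ 16 tbsp/cup × 125 g/cup ≈ 29.3 g
butter: 600 g × 9/8 ÷ 113.5 g/stick × 8 tbsp/stick ≈ 47.6 tbsp
vegetable oil: 1 tsp × 9/8 × 5 mL/tsp ≈ 5.6 mL
grated parmesan: 250 g × 9/8 ÷ 28.35 g/oz ≈ 9.9 oz
water: (2 tbsp + 1 tsp = 7/3 tbsp) × 9/8 × 15 mL/tbsp ≈ 39.4 mL

all-purpose flour: 29.3 g; butter: 47.6 tbsp; vegetable oil: 5.6 mL; grated parmesan: 9.9 oz; water: 39.4 mL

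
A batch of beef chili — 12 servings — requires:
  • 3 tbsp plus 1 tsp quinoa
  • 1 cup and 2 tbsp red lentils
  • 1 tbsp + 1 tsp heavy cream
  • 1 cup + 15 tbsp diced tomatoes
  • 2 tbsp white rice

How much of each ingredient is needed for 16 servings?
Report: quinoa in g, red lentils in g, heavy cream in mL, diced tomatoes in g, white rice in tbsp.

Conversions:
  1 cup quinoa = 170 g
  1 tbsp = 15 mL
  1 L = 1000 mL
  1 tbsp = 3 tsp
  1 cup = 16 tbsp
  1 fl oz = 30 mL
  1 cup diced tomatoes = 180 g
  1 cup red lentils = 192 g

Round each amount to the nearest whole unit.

quinoa: 47 g; red lentils: 288 g; heavy cream: 27 mL; diced tomatoes: 465 g; white rice: 3 tbsp

Scaling factor: 16/12 = 4/3.
quinoa: (3 tbsp + 1 tsp = 10/3 tbsp) × 4/3 ÷ 16 tbsp/cup × 170 g/cup ≈ 47 g
red lentils: (1 cup + 2 tbsp = 1.125 cup) × 4/3 × 192 g/cup = 288 g
heavy cream: (1 tbsp + 1 tsp = 4/3 tbsp) × 4/3 × 15 mL/tbsp ≈ 27 mL
diced tomatoes: (1 cup + 15 tbsp = 1.9375 cup) × 4/3 × 180 g/cup = 465 g
white rice: 2 tbsp × 4/3 ≈ 3 tbsp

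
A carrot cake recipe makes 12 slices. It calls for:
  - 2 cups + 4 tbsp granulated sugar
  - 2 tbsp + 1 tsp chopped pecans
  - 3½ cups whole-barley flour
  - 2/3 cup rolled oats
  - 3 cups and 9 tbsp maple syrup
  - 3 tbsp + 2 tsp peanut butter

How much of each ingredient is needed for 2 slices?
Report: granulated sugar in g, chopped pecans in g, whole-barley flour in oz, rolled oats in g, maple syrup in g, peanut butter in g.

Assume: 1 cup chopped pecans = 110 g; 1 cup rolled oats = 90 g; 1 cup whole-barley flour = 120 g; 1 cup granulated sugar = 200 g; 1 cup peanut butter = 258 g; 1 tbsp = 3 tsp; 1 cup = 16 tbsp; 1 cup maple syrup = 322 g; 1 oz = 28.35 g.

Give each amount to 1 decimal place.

granulated sugar: 75.0 g; chopped pecans: 2.7 g; whole-barley flour: 2.5 oz; rolled oats: 10.0 g; maple syrup: 191.2 g; peanut butter: 9.9 g

Scaling factor: 2/12 = 1/6.
granulated sugar: (2 cup + 4 tbsp = 2.25 cup) × 1/6 × 200 g/cup = 75.0 g
chopped pecans: (2 tbsp + 1 tsp = 7/3 tbsp) × 1/6 ÷ 16 tbsp/cup × 110 g/cup ≈ 2.7 g
whole-barley flour: 3.5 cup × 1/6 × 120 g/cup ÷ 28.35 g/oz ≈ 2.5 oz
rolled oats: 2/3 cup × 1/6 × 90 g/cup = 10.0 g
maple syrup: (3 cup + 9 tbsp = 3.5625 cup) × 1/6 × 322 g/cup ≈ 191.2 g
peanut butter: (3 tbsp + 2 tsp = 11/3 tbsp) × 1/6 ÷ 16 tbsp/cup × 258 g/cup ≈ 9.9 g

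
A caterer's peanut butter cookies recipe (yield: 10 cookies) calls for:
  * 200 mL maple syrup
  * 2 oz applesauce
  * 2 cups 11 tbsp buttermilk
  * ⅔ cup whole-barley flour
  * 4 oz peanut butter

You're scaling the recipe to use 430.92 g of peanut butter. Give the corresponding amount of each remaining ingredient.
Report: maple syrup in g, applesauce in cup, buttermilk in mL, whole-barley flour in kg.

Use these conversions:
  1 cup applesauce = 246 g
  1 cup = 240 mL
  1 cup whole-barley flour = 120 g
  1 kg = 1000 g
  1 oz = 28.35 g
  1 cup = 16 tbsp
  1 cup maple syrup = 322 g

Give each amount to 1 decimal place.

The original recipe has 113.4 g of peanut butter, so the scaling factor is 430.92 ÷ 113.4 = 19/5 = 3.8.
maple syrup: 200 mL × 19/5 ÷ 240 mL/cup × 322 g/cup ≈ 1019.7 g
applesauce: 2 oz × 19/5 × 28.35 g/oz ÷ 246 g/cup ≈ 0.9 cup
buttermilk: (2 cup + 11 tbsp = 2.6875 cup) × 19/5 × 240 mL/cup = 2451.0 mL
whole-barley flour: 2/3 cup × 19/5 × 120 g/cup ÷ 1000 g/kg ≈ 0.3 kg

maple syrup: 1019.7 g; applesauce: 0.9 cup; buttermilk: 2451.0 mL; whole-barley flour: 0.3 kg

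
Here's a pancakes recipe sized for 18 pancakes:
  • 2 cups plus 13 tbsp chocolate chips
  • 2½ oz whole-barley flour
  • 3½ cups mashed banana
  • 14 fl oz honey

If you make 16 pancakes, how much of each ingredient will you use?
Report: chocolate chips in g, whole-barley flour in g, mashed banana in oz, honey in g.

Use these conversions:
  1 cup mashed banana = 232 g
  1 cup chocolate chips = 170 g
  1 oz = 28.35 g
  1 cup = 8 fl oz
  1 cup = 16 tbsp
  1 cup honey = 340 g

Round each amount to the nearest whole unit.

Scaling factor: 16/18 = 8/9.
chocolate chips: (2 cup + 13 tbsp = 2.8125 cup) × 8/9 × 170 g/cup = 425 g
whole-barley flour: 2.5 oz × 8/9 × 28.35 g/oz = 63 g
mashed banana: 3.5 cup × 8/9 × 232 g/cup ÷ 28.35 g/oz ≈ 25 oz
honey: 14 fl oz × 8/9 ÷ 8 fl oz/cup × 340 g/cup ≈ 529 g

chocolate chips: 425 g; whole-barley flour: 63 g; mashed banana: 25 oz; honey: 529 g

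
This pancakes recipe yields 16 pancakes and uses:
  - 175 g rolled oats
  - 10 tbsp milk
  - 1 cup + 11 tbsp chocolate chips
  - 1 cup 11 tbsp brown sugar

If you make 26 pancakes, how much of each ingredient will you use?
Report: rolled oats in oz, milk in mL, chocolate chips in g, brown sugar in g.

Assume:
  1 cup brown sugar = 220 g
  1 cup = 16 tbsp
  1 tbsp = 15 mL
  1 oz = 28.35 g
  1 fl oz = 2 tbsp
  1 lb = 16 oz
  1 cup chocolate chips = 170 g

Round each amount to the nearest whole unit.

Scaling factor: 26/16 = 13/8 = 1.625.
rolled oats: 175 g × 13/8 ÷ 28.35 g/oz ≈ 10 oz
milk: 10 tbsp × 13/8 × 15 mL/tbsp ≈ 244 mL
chocolate chips: (1 cup + 11 tbsp = 1.6875 cup) × 13/8 × 170 g/cup ≈ 466 g
brown sugar: (1 cup + 11 tbsp = 1.6875 cup) × 13/8 × 220 g/cup ≈ 603 g

rolled oats: 10 oz; milk: 244 mL; chocolate chips: 466 g; brown sugar: 603 g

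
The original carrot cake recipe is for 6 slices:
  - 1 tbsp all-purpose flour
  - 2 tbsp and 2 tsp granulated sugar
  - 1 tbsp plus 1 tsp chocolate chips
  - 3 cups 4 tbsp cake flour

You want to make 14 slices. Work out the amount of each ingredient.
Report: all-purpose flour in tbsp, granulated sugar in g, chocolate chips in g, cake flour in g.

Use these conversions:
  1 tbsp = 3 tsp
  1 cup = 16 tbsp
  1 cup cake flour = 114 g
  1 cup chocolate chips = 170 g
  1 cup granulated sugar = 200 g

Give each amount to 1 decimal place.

all-purpose flour: 2.3 tbsp; granulated sugar: 77.8 g; chocolate chips: 33.1 g; cake flour: 864.5 g

Scaling factor: 14/6 = 7/3.
all-purpose flour: 1 tbsp × 7/3 ≈ 2.3 tbsp
granulated sugar: (2 tbsp + 2 tsp = 8/3 tbsp) × 7/3 ÷ 16 tbsp/cup × 200 g/cup ≈ 77.8 g
chocolate chips: (1 tbsp + 1 tsp = 4/3 tbsp) × 7/3 ÷ 16 tbsp/cup × 170 g/cup ≈ 33.1 g
cake flour: (3 cup + 4 tbsp = 3.25 cup) × 7/3 × 114 g/cup = 864.5 g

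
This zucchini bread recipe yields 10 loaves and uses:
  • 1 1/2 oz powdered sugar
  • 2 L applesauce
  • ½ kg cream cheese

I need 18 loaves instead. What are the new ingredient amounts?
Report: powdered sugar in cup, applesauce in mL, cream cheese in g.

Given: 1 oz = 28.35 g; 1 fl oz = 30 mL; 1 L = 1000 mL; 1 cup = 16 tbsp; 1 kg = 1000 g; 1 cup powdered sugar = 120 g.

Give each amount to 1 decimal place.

Scaling factor: 18/10 = 9/5 = 1.8.
powdered sugar: 1.5 oz × 9/5 × 28.35 g/oz ÷ 120 g/cup ≈ 0.6 cup
applesauce: 2 L × 9/5 × 1000 mL/L = 3600.0 mL
cream cheese: 0.5 kg × 9/5 × 1000 g/kg = 900.0 g

powdered sugar: 0.6 cup; applesauce: 3600.0 mL; cream cheese: 900.0 g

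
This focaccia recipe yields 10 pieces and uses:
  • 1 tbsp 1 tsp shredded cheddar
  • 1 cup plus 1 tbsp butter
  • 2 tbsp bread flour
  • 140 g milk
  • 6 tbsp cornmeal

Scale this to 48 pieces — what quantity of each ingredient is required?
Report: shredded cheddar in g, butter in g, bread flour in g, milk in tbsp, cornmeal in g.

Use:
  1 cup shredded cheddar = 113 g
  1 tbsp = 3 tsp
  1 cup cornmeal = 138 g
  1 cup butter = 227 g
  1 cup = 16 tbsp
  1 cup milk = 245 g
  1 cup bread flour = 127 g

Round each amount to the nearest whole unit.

Scaling factor: 48/10 = 24/5 = 4.8.
shredded cheddar: (1 tbsp + 1 tsp = 4/3 tbsp) × 24/5 ÷ 16 tbsp/cup × 113 g/cup ≈ 45 g
butter: (1 cup + 1 tbsp = 1.0625 cup) × 24/5 × 227 g/cup ≈ 1158 g
bread flour: 2 tbsp × 24/5 ÷ 16 tbsp/cup × 127 g/cup ≈ 76 g
milk: 140 g × 24/5 ÷ 245 g/cup × 16 tbsp/cup ≈ 44 tbsp
cornmeal: 6 tbsp × 24/5 ÷ 16 tbsp/cup × 138 g/cup ≈ 248 g

shredded cheddar: 45 g; butter: 1158 g; bread flour: 76 g; milk: 44 tbsp; cornmeal: 248 g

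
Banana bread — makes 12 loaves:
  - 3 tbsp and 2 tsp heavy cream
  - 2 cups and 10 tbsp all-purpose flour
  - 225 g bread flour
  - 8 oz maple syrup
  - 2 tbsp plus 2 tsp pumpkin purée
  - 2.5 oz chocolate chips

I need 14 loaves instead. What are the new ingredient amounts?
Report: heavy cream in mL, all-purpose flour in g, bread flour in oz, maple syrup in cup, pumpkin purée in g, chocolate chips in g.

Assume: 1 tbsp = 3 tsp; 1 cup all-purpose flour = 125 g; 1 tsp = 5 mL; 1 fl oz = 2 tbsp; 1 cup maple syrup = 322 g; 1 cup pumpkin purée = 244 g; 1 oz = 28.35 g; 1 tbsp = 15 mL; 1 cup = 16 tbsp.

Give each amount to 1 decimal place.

heavy cream: 64.2 mL; all-purpose flour: 382.8 g; bread flour: 9.3 oz; maple syrup: 0.8 cup; pumpkin purée: 47.4 g; chocolate chips: 82.7 g

Scaling factor: 14/12 = 7/6.
heavy cream: (3 tbsp + 2 tsp = 11/3 tbsp) × 7/6 × 15 mL/tbsp ≈ 64.2 mL
all-purpose flour: (2 cup + 10 tbsp = 2.625 cup) × 7/6 × 125 g/cup ≈ 382.8 g
bread flour: 225 g × 7/6 ÷ 28.35 g/oz ≈ 9.3 oz
maple syrup: 8 oz × 7/6 × 28.35 g/oz ÷ 322 g/cup ≈ 0.8 cup
pumpkin purée: (2 tbsp + 2 tsp = 8/3 tbsp) × 7/6 ÷ 16 tbsp/cup × 244 g/cup ≈ 47.4 g
chocolate chips: 2.5 oz × 7/6 × 28.35 g/oz ≈ 82.7 g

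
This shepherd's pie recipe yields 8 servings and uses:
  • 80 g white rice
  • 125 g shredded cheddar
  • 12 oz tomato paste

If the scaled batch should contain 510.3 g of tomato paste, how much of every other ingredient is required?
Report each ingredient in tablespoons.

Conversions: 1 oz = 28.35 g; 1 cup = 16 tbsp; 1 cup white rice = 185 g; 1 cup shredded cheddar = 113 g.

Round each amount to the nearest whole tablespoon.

white rice: 10 tbsp; shredded cheddar: 27 tbsp

The original recipe has 340.2 g of tomato paste, so the scaling factor is 510.3 ÷ 340.2 = 3/2 = 1.5.
white rice: 80 g × 3/2 ÷ 185 g/cup × 16 tbsp/cup ≈ 10 tbsp
shredded cheddar: 125 g × 3/2 ÷ 113 g/cup × 16 tbsp/cup ≈ 27 tbsp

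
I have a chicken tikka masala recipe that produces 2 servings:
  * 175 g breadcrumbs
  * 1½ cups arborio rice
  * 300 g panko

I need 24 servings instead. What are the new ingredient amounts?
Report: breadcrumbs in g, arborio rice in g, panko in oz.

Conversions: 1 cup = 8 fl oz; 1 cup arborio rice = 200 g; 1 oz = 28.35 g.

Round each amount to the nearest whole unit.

Scaling factor: 24/2 = 12.
breadcrumbs: 175 g × 12 = 2100 g
arborio rice: 1.5 cup × 12 × 200 g/cup = 3600 g
panko: 300 g × 12 ÷ 28.35 g/oz ≈ 127 oz

breadcrumbs: 2100 g; arborio rice: 3600 g; panko: 127 oz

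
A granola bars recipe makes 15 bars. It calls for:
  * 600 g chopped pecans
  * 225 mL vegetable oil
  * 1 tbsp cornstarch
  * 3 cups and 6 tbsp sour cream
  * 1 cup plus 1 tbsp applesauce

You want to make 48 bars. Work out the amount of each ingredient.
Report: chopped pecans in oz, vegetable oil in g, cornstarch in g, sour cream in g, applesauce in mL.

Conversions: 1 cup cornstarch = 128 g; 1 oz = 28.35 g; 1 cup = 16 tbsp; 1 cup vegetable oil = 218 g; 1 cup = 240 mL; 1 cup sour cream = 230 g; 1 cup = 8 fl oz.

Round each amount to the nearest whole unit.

Scaling factor: 48/15 = 16/5 = 3.2.
chopped pecans: 600 g × 16/5 ÷ 28.35 g/oz ≈ 68 oz
vegetable oil: 225 mL × 16/5 ÷ 240 mL/cup × 218 g/cup = 654 g
cornstarch: 1 tbsp × 16/5 ÷ 16 tbsp/cup × 128 g/cup ≈ 26 g
sour cream: (3 cup + 6 tbsp = 3.375 cup) × 16/5 × 230 g/cup = 2484 g
applesauce: (1 cup + 1 tbsp = 1.0625 cup) × 16/5 × 240 mL/cup = 816 mL

chopped pecans: 68 oz; vegetable oil: 654 g; cornstarch: 26 g; sour cream: 2484 g; applesauce: 816 mL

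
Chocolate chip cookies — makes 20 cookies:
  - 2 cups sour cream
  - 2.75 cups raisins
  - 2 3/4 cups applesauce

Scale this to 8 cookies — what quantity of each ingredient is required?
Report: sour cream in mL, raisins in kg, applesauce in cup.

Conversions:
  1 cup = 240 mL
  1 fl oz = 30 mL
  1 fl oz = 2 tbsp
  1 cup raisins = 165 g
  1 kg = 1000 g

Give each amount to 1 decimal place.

Scaling factor: 8/20 = 2/5 = 0.4.
sour cream: 2 cup × 2/5 × 240 mL/cup = 192.0 mL
raisins: 2.75 cup × 2/5 × 165 g/cup ÷ 1000 g/kg ≈ 0.2 kg
applesauce: 2.75 cup × 2/5 = 1.1 cup

sour cream: 192.0 mL; raisins: 0.2 kg; applesauce: 1.1 cup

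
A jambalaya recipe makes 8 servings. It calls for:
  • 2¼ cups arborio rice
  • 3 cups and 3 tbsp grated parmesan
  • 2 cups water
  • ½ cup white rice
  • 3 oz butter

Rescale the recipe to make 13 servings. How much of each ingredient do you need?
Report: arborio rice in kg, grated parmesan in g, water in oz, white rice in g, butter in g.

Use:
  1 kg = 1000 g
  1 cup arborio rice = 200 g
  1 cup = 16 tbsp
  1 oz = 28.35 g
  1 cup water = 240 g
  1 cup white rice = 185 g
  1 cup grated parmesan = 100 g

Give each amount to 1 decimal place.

arborio rice: 0.7 kg; grated parmesan: 518.0 g; water: 27.5 oz; white rice: 150.3 g; butter: 138.2 g

Scaling factor: 13/8 = 1.625.
arborio rice: 2.25 cup × 13/8 × 200 g/cup ÷ 1000 g/kg ≈ 0.7 kg
grated parmesan: (3 cup + 3 tbsp = 3.1875 cup) × 13/8 × 100 g/cup ≈ 518.0 g
water: 2 cup × 13/8 × 240 g/cup ÷ 28.35 g/oz ≈ 27.5 oz
white rice: 0.5 cup × 13/8 × 185 g/cup ≈ 150.3 g
butter: 3 oz × 13/8 × 28.35 g/oz ≈ 138.2 g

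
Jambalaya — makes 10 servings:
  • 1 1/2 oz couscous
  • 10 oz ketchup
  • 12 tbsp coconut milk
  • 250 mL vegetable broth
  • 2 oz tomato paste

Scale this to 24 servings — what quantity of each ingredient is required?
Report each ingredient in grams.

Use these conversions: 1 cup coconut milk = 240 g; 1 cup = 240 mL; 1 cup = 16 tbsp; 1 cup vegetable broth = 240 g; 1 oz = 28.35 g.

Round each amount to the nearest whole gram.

couscous: 102 g; ketchup: 680 g; coconut milk: 432 g; vegetable broth: 600 g; tomato paste: 136 g

Scaling factor: 24/10 = 12/5 = 2.4.
couscous: 1.5 oz × 12/5 × 28.35 g/oz ≈ 102 g
ketchup: 10 oz × 12/5 × 28.35 g/oz ≈ 680 g
coconut milk: 12 tbsp × 12/5 ÷ 16 tbsp/cup × 240 g/cup = 432 g
vegetable broth: 250 mL × 12/5 ÷ 240 mL/cup × 240 g/cup = 600 g
tomato paste: 2 oz × 12/5 × 28.35 g/oz ≈ 136 g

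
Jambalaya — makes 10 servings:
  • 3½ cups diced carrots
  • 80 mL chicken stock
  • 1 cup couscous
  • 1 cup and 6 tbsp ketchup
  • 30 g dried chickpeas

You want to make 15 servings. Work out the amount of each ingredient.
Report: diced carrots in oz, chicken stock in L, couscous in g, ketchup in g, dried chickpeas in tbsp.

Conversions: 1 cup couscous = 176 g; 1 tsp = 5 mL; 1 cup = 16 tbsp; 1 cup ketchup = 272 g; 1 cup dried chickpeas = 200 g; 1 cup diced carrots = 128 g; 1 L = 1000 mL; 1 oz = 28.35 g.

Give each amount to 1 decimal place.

Scaling factor: 15/10 = 3/2 = 1.5.
diced carrots: 3.5 cup × 3/2 × 128 g/cup ÷ 28.35 g/oz ≈ 23.7 oz
chicken stock: 80 mL × 3/2 ÷ 1000 mL/L ≈ 0.1 L
couscous: 1 cup × 3/2 × 176 g/cup = 264.0 g
ketchup: (1 cup + 6 tbsp = 1.375 cup) × 3/2 × 272 g/cup = 561.0 g
dried chickpeas: 30 g × 3/2 ÷ 200 g/cup × 16 tbsp/cup = 3.6 tbsp

diced carrots: 23.7 oz; chicken stock: 0.1 L; couscous: 264.0 g; ketchup: 561.0 g; dried chickpeas: 3.6 tbsp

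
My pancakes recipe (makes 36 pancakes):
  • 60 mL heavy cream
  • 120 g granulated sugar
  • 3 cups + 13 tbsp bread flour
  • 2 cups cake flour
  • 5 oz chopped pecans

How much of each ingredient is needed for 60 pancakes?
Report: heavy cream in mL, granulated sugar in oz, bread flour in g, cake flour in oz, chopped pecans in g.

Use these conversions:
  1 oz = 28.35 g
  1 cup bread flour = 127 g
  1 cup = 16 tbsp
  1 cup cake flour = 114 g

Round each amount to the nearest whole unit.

heavy cream: 100 mL; granulated sugar: 7 oz; bread flour: 807 g; cake flour: 13 oz; chopped pecans: 236 g

Scaling factor: 60/36 = 5/3.
heavy cream: 60 mL × 5/3 = 100 mL
granulated sugar: 120 g × 5/3 ÷ 28.35 g/oz ≈ 7 oz
bread flour: (3 cup + 13 tbsp = 3.8125 cup) × 5/3 × 127 g/cup ≈ 807 g
cake flour: 2 cup × 5/3 × 114 g/cup ÷ 28.35 g/oz ≈ 13 oz
chopped pecans: 5 oz × 5/3 × 28.35 g/oz ≈ 236 g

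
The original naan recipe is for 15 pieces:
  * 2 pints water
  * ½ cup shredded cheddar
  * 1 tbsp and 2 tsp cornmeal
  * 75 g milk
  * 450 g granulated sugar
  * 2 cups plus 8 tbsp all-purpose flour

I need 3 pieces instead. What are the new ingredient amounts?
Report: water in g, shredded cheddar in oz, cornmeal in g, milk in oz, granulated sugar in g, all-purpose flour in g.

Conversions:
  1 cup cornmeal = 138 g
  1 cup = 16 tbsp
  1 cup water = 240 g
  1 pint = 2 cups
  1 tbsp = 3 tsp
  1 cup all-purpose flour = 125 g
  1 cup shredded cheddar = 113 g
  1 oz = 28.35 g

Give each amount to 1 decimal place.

water: 192.0 g; shredded cheddar: 0.4 oz; cornmeal: 2.9 g; milk: 0.5 oz; granulated sugar: 90.0 g; all-purpose flour: 62.5 g

Scaling factor: 3/15 = 1/5 = 0.2.
water: 2 pint × 1/5 × 2 cup/pint × 240 g/cup = 192.0 g
shredded cheddar: 0.5 cup × 1/5 × 113 g/cup ÷ 28.35 g/oz ≈ 0.4 oz
cornmeal: (1 tbsp + 2 tsp = 5/3 tbsp) × 1/5 ÷ 16 tbsp/cup × 138 g/cup ≈ 2.9 g
milk: 75 g × 1/5 ÷ 28.35 g/oz ≈ 0.5 oz
granulated sugar: 450 g × 1/5 = 90.0 g
all-purpose flour: (2 cup + 8 tbsp = 2.5 cup) × 1/5 × 125 g/cup = 62.5 g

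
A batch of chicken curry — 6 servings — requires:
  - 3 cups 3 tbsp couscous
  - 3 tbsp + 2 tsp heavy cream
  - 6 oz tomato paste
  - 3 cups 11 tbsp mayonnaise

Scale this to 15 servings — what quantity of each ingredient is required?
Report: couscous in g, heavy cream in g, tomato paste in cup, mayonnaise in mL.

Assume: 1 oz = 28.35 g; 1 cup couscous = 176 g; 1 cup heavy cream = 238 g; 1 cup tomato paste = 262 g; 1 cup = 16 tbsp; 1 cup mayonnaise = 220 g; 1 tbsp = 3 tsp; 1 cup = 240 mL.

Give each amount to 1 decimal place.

Scaling factor: 15/6 = 5/2 = 2.5.
couscous: (3 cup + 3 tbsp = 3.1875 cup) × 5/2 × 176 g/cup = 1402.5 g
heavy cream: (3 tbsp + 2 tsp = 11/3 tbsp) × 5/2 ÷ 16 tbsp/cup × 238 g/cup ≈ 136.4 g
tomato paste: 6 oz × 5/2 × 28.35 g/oz ÷ 262 g/cup ≈ 1.6 cup
mayonnaise: (3 cup + 11 tbsp = 3.6875 cup) × 5/2 × 240 mL/cup = 2212.5 mL

couscous: 1402.5 g; heavy cream: 136.4 g; tomato paste: 1.6 cup; mayonnaise: 2212.5 mL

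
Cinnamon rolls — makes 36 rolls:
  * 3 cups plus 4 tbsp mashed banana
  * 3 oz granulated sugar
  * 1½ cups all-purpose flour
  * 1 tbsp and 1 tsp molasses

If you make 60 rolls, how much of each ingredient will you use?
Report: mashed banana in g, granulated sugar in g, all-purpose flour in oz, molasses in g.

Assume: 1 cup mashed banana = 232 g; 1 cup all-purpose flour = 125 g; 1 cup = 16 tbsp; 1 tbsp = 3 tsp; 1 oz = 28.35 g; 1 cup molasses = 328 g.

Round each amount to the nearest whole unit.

Scaling factor: 60/36 = 5/3.
mashed banana: (3 cup + 4 tbsp = 3.25 cup) × 5/3 × 232 g/cup ≈ 1257 g
granulated sugar: 3 oz × 5/3 × 28.35 g/oz ≈ 142 g
all-purpose flour: 1.5 cup × 5/3 × 125 g/cup ÷ 28.35 g/oz ≈ 11 oz
molasses: (1 tbsp + 1 tsp = 4/3 tbsp) × 5/3 ÷ 16 tbsp/cup × 328 g/cup ≈ 46 g

mashed banana: 1257 g; granulated sugar: 142 g; all-purpose flour: 11 oz; molasses: 46 g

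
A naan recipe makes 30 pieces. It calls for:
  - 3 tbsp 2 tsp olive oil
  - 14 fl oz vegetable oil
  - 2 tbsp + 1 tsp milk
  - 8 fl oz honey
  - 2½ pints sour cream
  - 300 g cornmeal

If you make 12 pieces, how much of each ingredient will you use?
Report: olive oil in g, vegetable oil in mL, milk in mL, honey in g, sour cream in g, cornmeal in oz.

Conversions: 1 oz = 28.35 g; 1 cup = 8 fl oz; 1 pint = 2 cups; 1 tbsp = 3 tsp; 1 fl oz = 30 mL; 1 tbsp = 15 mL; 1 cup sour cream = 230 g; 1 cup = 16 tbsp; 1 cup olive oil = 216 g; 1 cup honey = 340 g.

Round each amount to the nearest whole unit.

Scaling factor: 12/30 = 2/5 = 0.4.
olive oil: (3 tbsp + 2 tsp = 11/3 tbsp) × 2/5 ÷ 16 tbsp/cup × 216 g/cup ≈ 20 g
vegetable oil: 14 fl oz × 2/5 × 30 mL/fl oz = 168 mL
milk: (2 tbsp + 1 tsp = 7/3 tbsp) × 2/5 × 15 mL/tbsp = 14 mL
honey: 8 fl oz × 2/5 ÷ 8 fl oz/cup × 340 g/cup = 136 g
sour cream: 2.5 pint × 2/5 × 2 cup/pint × 230 g/cup = 460 g
cornmeal: 300 g × 2/5 ÷ 28.35 g/oz ≈ 4 oz

olive oil: 20 g; vegetable oil: 168 mL; milk: 14 mL; honey: 136 g; sour cream: 460 g; cornmeal: 4 oz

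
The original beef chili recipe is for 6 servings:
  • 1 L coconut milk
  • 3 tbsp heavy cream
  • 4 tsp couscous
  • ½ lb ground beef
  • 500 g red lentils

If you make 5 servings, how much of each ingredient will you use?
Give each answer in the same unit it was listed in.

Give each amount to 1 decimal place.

Scaling factor: 5/6.
coconut milk: 1 L × 5/6 ≈ 0.8 L
heavy cream: 3 tbsp × 5/6 = 2.5 tbsp
couscous: 4 tsp × 5/6 ≈ 3.3 tsp
ground beef: 0.5 lb × 5/6 ≈ 0.4 lb
red lentils: 500 g × 5/6 ≈ 416.7 g

coconut milk: 0.8 L; heavy cream: 2.5 tbsp; couscous: 3.3 tsp; ground beef: 0.4 lb; red lentils: 416.7 g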